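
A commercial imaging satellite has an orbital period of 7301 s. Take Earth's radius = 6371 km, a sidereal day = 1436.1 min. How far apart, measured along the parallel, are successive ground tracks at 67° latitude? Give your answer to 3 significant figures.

Node shift per orbit = (7301.0/86166) × 360° = 30.50°.
Equatorial spacing = 30.50 × 111.2 km/° = 3392 km.
At 67° latitude, spacing = 3392 × cos(67°) = 1325 km.

1330 km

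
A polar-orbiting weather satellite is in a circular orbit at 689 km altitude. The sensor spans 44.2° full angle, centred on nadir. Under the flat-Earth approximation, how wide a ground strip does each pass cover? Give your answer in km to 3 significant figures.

Half-angle = 44.2°/2 = 22.1°.
Swath width ≈ 2h·tan(θ/2) = 2 × 689 × tan(22.1°) = 559.5 km.

560 km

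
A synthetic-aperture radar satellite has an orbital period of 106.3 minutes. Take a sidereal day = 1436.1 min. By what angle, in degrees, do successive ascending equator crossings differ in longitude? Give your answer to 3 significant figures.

26.6°

T = 106.3 min = 6378.0 s.
During one orbit Earth rotates (6378.0 / 86166) × 360° = 26.65°.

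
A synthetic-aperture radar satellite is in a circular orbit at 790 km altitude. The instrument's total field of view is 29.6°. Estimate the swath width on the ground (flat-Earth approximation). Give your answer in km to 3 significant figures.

417 km

Half-angle = 29.6°/2 = 14.8°.
Swath width ≈ 2h·tan(θ/2) = 2 × 790 × tan(14.8°) = 417.5 km.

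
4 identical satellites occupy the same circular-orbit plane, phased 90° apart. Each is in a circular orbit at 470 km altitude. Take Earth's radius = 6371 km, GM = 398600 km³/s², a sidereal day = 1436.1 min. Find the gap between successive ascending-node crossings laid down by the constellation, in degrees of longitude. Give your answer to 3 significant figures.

Semi-major axis a = 6371 + 470 = 6841 km. Period T = 2π√(a³/μ) = 2π√(6841³/398600) = 5631.1 s = 93.85 min.
Single-satellite node shift = (5631.1/86166) × 360° = 23.53°.
With 4 satellites evenly phased, successive equator crossings are 23.53/4 = 5.882° apart.

5.88°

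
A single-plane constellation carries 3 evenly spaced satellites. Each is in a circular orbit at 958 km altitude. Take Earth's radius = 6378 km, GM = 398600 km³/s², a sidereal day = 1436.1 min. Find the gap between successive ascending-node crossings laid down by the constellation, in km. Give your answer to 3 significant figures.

Semi-major axis a = 6378 + 958 = 7336 km. Period T = 2π√(a³/μ) = 2π√(7336³/398600) = 6253.2 s = 104.22 min.
Single-satellite node shift = (6253.2/86166) × 360° = 26.13°.
With 3 satellites evenly phased, successive equator crossings are 26.13/3 = 8.709° apart.
That is 8.709 × 111.3 = 969 km at the equator.

969 km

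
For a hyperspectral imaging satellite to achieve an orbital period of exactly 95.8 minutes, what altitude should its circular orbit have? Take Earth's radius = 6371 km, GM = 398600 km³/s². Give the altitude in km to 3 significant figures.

T = 95.8 min = 5748.0 s.
From T = 2π√(a³/μ): a = (μ T²/4π²)^(1/3) = (398600 × 5748.0² / 4π²)^(1/3) = 6935 km.
Altitude h = a − R = 6935 − 6371 = 564 km.

564 km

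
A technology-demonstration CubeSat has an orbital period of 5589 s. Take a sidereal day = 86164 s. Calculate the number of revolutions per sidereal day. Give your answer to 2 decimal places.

Orbits per sidereal day = 86164 / 5589.0 = 15.417.

15.42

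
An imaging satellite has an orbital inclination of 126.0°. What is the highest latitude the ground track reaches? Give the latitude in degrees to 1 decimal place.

54.0°

Retrograde orbit: the ground track reaches ±(180° − i) = ±(180 − 126.0) = ±54.0°.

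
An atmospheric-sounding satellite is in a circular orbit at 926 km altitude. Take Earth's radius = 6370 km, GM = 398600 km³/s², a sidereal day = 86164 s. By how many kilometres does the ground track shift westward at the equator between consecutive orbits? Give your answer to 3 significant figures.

2880 km

Semi-major axis a = 6370 + 926 = 7296 km. Period T = 2π√(a³/μ) = 2π√(7296³/398600) = 6202.1 s = 103.37 min.
During one orbit Earth rotates (6202.1 / 86164) × 360° = 25.91°.
At the equator that is 25.91° × (2π·6370/360) km/° = 25.91 × 111.2 = 2881 km.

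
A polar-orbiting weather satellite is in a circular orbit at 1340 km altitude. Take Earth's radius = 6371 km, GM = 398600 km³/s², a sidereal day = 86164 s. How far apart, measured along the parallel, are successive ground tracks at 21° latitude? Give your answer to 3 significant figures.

2920 km

Semi-major axis a = 6371 + 1340 = 7711 km. Period T = 2π√(a³/μ) = 2π√(7711³/398600) = 6738.7 s = 112.31 min.
Node shift per orbit = (6738.7/86164) × 360° = 28.15°.
Equatorial spacing = 28.15 × 111.2 km/° = 3131 km.
At 21° latitude, spacing = 3131 × cos(21°) = 2923 km.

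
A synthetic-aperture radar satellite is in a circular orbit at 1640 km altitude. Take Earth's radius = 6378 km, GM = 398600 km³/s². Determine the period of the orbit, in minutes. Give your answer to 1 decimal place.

Semi-major axis a = 6378 + 1640 = 8018 km. Period T = 2π√(a³/μ) = 2π√(8018³/398600) = 7145.1 s = 119.09 min.

119.1 min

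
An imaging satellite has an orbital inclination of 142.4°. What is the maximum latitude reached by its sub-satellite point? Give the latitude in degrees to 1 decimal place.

Retrograde orbit: the ground track reaches ±(180° − i) = ±(180 − 142.4) = ±37.6°.

37.6°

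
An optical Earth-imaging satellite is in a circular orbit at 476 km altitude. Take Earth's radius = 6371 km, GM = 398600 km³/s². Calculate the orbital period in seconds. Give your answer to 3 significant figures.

5640 seconds

Semi-major axis a = 6371 + 476 = 6847 km. Period T = 2π√(a³/μ) = 2π√(6847³/398600) = 5638.5 s = 93.97 min.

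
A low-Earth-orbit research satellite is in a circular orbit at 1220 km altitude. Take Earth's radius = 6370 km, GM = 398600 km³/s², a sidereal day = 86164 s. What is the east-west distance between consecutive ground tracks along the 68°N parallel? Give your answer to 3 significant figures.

1150 km

Semi-major axis a = 6370 + 1220 = 7590 km. Period T = 2π√(a³/μ) = 2π√(7590³/398600) = 6580.7 s = 109.68 min.
Node shift per orbit = (6580.7/86164) × 360° = 27.49°.
Equatorial spacing = 27.49 × 111.2 km/° = 3057 km.
At 68° latitude, spacing = 3057 × cos(68°) = 1145 km.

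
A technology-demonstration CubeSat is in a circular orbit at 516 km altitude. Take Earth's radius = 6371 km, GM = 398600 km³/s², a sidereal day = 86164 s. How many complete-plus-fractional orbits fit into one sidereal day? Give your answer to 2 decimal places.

Semi-major axis a = 6371 + 516 = 6887 km. Period T = 2π√(a³/μ) = 2π√(6887³/398600) = 5688.0 s = 94.80 min.
Orbits per sidereal day = 86164 / 5688.0 = 15.148.

15.15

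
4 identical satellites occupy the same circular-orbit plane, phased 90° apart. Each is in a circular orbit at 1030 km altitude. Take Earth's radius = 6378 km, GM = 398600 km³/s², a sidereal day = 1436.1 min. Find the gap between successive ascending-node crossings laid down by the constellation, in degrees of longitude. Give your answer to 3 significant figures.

6.63°

Semi-major axis a = 6378 + 1030 = 7408 km. Period T = 2π√(a³/μ) = 2π√(7408³/398600) = 6345.5 s = 105.76 min.
Single-satellite node shift = (6345.5/86166) × 360° = 26.51°.
With 4 satellites evenly phased, successive equator crossings are 26.51/4 = 6.628° apart.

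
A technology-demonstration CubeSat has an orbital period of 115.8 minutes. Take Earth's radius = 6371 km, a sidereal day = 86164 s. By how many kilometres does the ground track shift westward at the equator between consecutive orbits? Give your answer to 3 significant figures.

T = 115.8 min = 6948.0 s.
During one orbit Earth rotates (6948.0 / 86164) × 360° = 29.03°.
At the equator that is 29.03° × (2π·6371/360) km/° = 29.03 × 111.2 = 3228 km.

3230 km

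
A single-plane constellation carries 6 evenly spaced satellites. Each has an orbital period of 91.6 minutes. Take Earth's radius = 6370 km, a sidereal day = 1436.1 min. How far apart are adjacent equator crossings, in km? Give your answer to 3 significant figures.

425 km

T = 91.6 min = 5496.0 s.
Single-satellite node shift = (5496.0/86166) × 360° = 22.96°.
With 6 satellites evenly phased, successive equator crossings are 22.96/6 = 3.827° apart.
That is 3.827 × 111.2 = 425 km at the equator.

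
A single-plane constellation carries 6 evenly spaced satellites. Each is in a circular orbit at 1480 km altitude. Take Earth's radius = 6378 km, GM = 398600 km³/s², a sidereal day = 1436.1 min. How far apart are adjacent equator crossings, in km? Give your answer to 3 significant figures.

Semi-major axis a = 6378 + 1480 = 7858 km. Period T = 2π√(a³/μ) = 2π√(7858³/398600) = 6932.3 s = 115.54 min.
Single-satellite node shift = (6932.3/86166) × 360° = 28.96°.
With 6 satellites evenly phased, successive equator crossings are 28.96/6 = 4.827° apart.
That is 4.827 × 111.3 = 537 km at the equator.

537 km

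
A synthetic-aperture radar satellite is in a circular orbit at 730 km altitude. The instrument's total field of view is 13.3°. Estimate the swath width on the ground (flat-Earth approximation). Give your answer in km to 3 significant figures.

170 km

Half-angle = 13.3°/2 = 6.65°.
Swath width ≈ 2h·tan(θ/2) = 2 × 730 × tan(6.65°) = 170.2 km.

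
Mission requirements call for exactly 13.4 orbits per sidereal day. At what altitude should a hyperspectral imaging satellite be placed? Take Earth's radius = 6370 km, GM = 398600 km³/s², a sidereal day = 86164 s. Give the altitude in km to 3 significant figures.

1100 km

Required period T = 86164 / 13.4 = 6430.1 s.
From T = 2π√(a³/μ): a = (μ T²/4π²)^(1/3) = (398600 × 6430.1² / 4π²)^(1/3) = 7474 km.
Altitude h = a − R = 7474 − 6370 = 1104 km.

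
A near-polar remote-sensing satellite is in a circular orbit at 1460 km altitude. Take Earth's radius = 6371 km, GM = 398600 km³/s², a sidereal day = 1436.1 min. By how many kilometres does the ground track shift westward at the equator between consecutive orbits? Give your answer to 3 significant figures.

3200 km

Semi-major axis a = 6371 + 1460 = 7831 km. Period T = 2π√(a³/μ) = 2π√(7831³/398600) = 6896.6 s = 114.94 min.
During one orbit Earth rotates (6896.6 / 86166) × 360° = 28.81°.
At the equator that is 28.81° × (2π·6371/360) km/° = 28.81 × 111.2 = 3204 km.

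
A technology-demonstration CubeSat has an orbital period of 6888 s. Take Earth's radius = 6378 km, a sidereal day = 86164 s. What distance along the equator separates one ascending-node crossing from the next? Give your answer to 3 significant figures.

During one orbit Earth rotates (6888.0 / 86164) × 360° = 28.78°.
At the equator that is 28.78° × (2π·6378/360) km/° = 28.78 × 111.3 = 3204 km.

3200 km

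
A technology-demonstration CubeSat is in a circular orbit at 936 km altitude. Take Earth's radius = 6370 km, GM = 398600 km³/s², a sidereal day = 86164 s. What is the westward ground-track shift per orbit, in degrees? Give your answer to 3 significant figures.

Semi-major axis a = 6370 + 936 = 7306 km. Period T = 2π√(a³/μ) = 2π√(7306³/398600) = 6214.9 s = 103.58 min.
During one orbit Earth rotates (6214.9 / 86164) × 360° = 25.97°.

26.0°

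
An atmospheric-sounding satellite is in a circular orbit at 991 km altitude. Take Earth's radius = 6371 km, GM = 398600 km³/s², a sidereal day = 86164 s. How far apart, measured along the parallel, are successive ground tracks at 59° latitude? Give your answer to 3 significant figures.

1500 km

Semi-major axis a = 6371 + 991 = 7362 km. Period T = 2π√(a³/μ) = 2π√(7362³/398600) = 6286.4 s = 104.77 min.
Node shift per orbit = (6286.4/86164) × 360° = 26.27°.
Equatorial spacing = 26.27 × 111.2 km/° = 2921 km.
At 59° latitude, spacing = 2921 × cos(59°) = 1504 km.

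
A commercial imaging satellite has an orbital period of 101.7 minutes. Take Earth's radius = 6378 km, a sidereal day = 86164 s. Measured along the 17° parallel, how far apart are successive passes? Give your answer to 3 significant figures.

2710 km

T = 101.7 min = 6102.0 s.
Node shift per orbit = (6102.0/86164) × 360° = 25.49°.
Equatorial spacing = 25.49 × 111.3 km/° = 2838 km.
At 17° latitude, spacing = 2838 × cos(17°) = 2714 km.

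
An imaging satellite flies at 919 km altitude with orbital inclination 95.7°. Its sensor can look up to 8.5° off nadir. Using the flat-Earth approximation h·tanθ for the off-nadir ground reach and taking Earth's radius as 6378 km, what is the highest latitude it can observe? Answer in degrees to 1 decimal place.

Retrograde orbit: the ground track reaches ±(180° − i) = ±(180 − 95.7) = ±84.3°.
Sensor half-swath on the ground ≈ 919·tan(8.5°) = 137 km = 1.23° of latitude.
Maximum observable latitude ≈ 84.3 + 1.23 = 85.5°.

85.5°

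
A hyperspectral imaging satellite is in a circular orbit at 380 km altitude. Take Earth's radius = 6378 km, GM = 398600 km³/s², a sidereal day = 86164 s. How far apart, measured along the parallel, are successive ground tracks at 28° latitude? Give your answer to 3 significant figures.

Semi-major axis a = 6378 + 380 = 6758 km. Period T = 2π√(a³/μ) = 2π√(6758³/398600) = 5528.9 s = 92.15 min.
Node shift per orbit = (5528.9/86164) × 360° = 23.10°.
Equatorial spacing = 23.10 × 111.3 km/° = 2571 km.
At 28° latitude, spacing = 2571 × cos(28°) = 2270 km.

2270 km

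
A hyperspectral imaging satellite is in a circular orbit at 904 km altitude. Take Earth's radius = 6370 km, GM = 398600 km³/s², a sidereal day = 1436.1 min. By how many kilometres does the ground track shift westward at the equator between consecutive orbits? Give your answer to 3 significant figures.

Semi-major axis a = 6370 + 904 = 7274 km. Period T = 2π√(a³/μ) = 2π√(7274³/398600) = 6174.1 s = 102.90 min.
During one orbit Earth rotates (6174.1 / 86166) × 360° = 25.80°.
At the equator that is 25.80° × (2π·6370/360) km/° = 25.80 × 111.2 = 2868 km.

2870 km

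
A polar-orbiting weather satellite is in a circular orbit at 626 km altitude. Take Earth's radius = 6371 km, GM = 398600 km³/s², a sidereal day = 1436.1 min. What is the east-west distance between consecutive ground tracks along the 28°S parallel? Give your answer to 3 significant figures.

Semi-major axis a = 6371 + 626 = 6997 km. Period T = 2π√(a³/μ) = 2π√(6997³/398600) = 5824.8 s = 97.08 min.
Node shift per orbit = (5824.8/86166) × 360° = 24.34°.
Equatorial spacing = 24.34 × 111.2 km/° = 2706 km.
At 28° latitude, spacing = 2706 × cos(28°) = 2389 km.

2390 km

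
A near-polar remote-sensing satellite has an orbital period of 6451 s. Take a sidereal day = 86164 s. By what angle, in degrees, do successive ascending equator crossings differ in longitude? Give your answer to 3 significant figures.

27.0°

During one orbit Earth rotates (6451.0 / 86164) × 360° = 26.95°.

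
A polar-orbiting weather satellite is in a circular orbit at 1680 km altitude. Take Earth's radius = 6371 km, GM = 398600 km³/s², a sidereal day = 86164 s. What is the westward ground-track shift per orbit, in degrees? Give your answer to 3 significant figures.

30.0°

Semi-major axis a = 6371 + 1680 = 8051 km. Period T = 2π√(a³/μ) = 2π√(8051³/398600) = 7189.3 s = 119.82 min.
During one orbit Earth rotates (7189.3 / 86164) × 360° = 30.04°.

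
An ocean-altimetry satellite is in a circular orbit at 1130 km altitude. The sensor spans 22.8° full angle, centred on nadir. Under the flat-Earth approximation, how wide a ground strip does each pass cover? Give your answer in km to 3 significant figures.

Half-angle = 22.8°/2 = 11.4°.
Swath width ≈ 2h·tan(θ/2) = 2 × 1130 × tan(11.4°) = 455.7 km.

456 km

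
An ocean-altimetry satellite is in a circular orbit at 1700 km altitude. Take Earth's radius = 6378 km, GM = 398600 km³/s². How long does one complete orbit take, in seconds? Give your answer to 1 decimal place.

Semi-major axis a = 6378 + 1700 = 8078 km. Period T = 2π√(a³/μ) = 2π√(8078³/398600) = 7225.5 s = 120.42 min.

7225.5 seconds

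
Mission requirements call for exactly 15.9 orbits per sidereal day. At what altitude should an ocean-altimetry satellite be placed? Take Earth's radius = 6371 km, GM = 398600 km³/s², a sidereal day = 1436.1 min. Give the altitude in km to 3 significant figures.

297 km

Required period T = 86166 / 15.9 = 5419.2 s.
From T = 2π√(a³/μ): a = (μ T²/4π²)^(1/3) = (398600 × 5419.2² / 4π²)^(1/3) = 6668 km.
Altitude h = a − R = 6668 − 6371 = 297 km.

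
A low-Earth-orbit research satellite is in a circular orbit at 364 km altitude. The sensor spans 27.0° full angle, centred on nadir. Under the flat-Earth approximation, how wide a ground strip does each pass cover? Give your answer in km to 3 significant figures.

Half-angle = 27.0°/2 = 13.5°.
Swath width ≈ 2h·tan(θ/2) = 2 × 364 × tan(13.5°) = 174.8 km.

175 km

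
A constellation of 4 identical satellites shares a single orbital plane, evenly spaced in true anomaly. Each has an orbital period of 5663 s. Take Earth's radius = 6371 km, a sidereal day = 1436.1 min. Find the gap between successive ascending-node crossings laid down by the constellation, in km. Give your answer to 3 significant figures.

Single-satellite node shift = (5663.0/86166) × 360° = 23.66°.
With 4 satellites evenly phased, successive equator crossings are 23.66/4 = 5.915° apart.
That is 5.915 × 111.2 = 658 km at the equator.

658 km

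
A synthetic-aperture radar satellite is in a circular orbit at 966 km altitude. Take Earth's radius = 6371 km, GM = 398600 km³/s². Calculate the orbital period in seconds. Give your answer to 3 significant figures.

6250 seconds

Semi-major axis a = 6371 + 966 = 7337 km. Period T = 2π√(a³/μ) = 2π√(7337³/398600) = 6254.4 s = 104.24 min.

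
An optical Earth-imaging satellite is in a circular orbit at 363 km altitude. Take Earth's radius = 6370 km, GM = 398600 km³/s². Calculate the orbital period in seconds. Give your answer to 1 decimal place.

Semi-major axis a = 6370 + 363 = 6733 km. Period T = 2π√(a³/μ) = 2π√(6733³/398600) = 5498.2 s = 91.64 min.

5498.2 seconds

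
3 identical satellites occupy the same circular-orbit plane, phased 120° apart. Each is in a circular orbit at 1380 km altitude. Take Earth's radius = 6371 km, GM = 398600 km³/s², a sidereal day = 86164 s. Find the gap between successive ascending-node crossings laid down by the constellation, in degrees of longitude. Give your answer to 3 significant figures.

9.46°

Semi-major axis a = 6371 + 1380 = 7751 km. Period T = 2π√(a³/μ) = 2π√(7751³/398600) = 6791.2 s = 113.19 min.
Single-satellite node shift = (6791.2/86164) × 360° = 28.37°.
With 3 satellites evenly phased, successive equator crossings are 28.37/3 = 9.458° apart.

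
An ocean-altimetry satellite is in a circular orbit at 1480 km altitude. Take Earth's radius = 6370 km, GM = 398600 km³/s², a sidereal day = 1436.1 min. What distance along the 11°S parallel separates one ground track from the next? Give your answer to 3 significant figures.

Semi-major axis a = 6370 + 1480 = 7850 km. Period T = 2π√(a³/μ) = 2π√(7850³/398600) = 6921.7 s = 115.36 min.
Node shift per orbit = (6921.7/86166) × 360° = 28.92°.
Equatorial spacing = 28.92 × 111.2 km/° = 3215 km.
At 11° latitude, spacing = 3215 × cos(11°) = 3156 km.

3160 km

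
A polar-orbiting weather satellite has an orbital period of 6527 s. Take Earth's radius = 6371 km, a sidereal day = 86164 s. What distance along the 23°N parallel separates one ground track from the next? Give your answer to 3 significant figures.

Node shift per orbit = (6527.0/86164) × 360° = 27.27°.
Equatorial spacing = 27.27 × 111.2 km/° = 3032 km.
At 23° latitude, spacing = 3032 × cos(23°) = 2791 km.

2790 km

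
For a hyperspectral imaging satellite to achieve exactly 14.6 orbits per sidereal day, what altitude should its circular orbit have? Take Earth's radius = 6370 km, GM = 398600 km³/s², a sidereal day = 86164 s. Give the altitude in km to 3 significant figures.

688 km

Required period T = 86164 / 14.6 = 5901.6 s.
From T = 2π√(a³/μ): a = (μ T²/4π²)^(1/3) = (398600 × 5901.6² / 4π²)^(1/3) = 7058 km.
Altitude h = a − R = 7058 − 6370 = 688 km.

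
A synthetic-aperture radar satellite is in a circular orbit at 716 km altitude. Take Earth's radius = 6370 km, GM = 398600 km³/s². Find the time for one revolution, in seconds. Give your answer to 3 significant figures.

Semi-major axis a = 6370 + 716 = 7086 km. Period T = 2π√(a³/μ) = 2π√(7086³/398600) = 5936.3 s = 98.94 min.

5940 seconds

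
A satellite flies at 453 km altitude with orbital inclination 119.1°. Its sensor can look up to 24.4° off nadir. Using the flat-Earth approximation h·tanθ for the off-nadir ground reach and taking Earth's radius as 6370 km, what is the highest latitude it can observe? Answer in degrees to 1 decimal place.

62.7°

Retrograde orbit: the ground track reaches ±(180° − i) = ±(180 − 119.1) = ±60.9°.
Sensor half-swath on the ground ≈ 453·tan(24.4°) = 205 km = 1.85° of latitude.
Maximum observable latitude ≈ 60.9 + 1.85 = 62.7°.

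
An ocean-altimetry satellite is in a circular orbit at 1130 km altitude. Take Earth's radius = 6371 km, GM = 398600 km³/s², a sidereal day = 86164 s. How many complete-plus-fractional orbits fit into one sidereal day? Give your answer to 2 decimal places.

Semi-major axis a = 6371 + 1130 = 7501 km. Period T = 2π√(a³/μ) = 2π√(7501³/398600) = 6465.3 s = 107.76 min.
Orbits per sidereal day = 86164 / 6465.3 = 13.327.

13.33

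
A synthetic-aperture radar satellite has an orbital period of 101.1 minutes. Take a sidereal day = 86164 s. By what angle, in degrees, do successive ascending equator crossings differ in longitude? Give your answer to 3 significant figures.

25.3°

T = 101.1 min = 6066.0 s.
During one orbit Earth rotates (6066.0 / 86164) × 360° = 25.34°.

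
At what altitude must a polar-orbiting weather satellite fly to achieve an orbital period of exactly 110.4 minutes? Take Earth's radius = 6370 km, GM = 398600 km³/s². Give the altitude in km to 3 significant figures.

1250 km

T = 110.4 min = 6624.0 s.
From T = 2π√(a³/μ): a = (μ T²/4π²)^(1/3) = (398600 × 6624.0² / 4π²)^(1/3) = 7623 km.
Altitude h = a − R = 7623 − 6370 = 1253 km.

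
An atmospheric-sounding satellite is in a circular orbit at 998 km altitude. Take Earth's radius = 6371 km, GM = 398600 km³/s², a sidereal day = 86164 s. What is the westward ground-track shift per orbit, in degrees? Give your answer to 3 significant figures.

26.3°

Semi-major axis a = 6371 + 998 = 7369 km. Period T = 2π√(a³/μ) = 2π√(7369³/398600) = 6295.4 s = 104.92 min.
During one orbit Earth rotates (6295.4 / 86164) × 360° = 26.30°.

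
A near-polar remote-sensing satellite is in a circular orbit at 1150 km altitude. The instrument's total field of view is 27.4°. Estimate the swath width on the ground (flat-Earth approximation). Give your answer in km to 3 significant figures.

561 km

Half-angle = 27.4°/2 = 13.7°.
Swath width ≈ 2h·tan(θ/2) = 2 × 1150 × tan(13.7°) = 560.7 km.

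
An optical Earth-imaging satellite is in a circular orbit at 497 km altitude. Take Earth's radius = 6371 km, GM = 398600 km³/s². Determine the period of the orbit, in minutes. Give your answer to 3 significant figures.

Semi-major axis a = 6371 + 497 = 6868 km. Period T = 2π√(a³/μ) = 2π√(6868³/398600) = 5664.4 s = 94.41 min.

94.4 min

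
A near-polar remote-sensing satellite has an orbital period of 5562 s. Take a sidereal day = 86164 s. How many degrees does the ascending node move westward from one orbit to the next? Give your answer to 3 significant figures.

During one orbit Earth rotates (5562.0 / 86164) × 360° = 23.24°.

23.2°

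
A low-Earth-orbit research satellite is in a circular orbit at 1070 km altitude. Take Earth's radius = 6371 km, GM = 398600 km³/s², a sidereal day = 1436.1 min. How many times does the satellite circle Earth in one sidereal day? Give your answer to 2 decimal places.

13.49

Semi-major axis a = 6371 + 1070 = 7441 km. Period T = 2π√(a³/μ) = 2π√(7441³/398600) = 6387.9 s = 106.47 min.
Orbits per sidereal day = 86166 / 6387.9 = 13.489.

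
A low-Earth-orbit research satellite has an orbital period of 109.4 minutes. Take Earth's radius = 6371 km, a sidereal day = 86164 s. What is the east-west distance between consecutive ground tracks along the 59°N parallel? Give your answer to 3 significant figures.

1570 km

T = 109.4 min = 6564.0 s.
Node shift per orbit = (6564.0/86164) × 360° = 27.42°.
Equatorial spacing = 27.42 × 111.2 km/° = 3050 km.
At 59° latitude, spacing = 3050 × cos(59°) = 1571 km.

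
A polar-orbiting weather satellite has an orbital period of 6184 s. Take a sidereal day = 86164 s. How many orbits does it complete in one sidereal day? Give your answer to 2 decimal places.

Orbits per sidereal day = 86164 / 6184.0 = 13.933.

13.93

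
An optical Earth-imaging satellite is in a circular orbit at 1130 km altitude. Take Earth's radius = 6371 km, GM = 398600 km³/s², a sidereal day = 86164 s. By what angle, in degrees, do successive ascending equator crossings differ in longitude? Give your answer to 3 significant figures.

27.0°

Semi-major axis a = 6371 + 1130 = 7501 km. Period T = 2π√(a³/μ) = 2π√(7501³/398600) = 6465.3 s = 107.76 min.
During one orbit Earth rotates (6465.3 / 86164) × 360° = 27.01°.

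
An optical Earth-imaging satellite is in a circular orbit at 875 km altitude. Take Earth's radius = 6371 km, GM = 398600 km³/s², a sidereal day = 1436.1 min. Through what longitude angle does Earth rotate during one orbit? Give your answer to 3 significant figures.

Semi-major axis a = 6371 + 875 = 7246 km. Period T = 2π√(a³/μ) = 2π√(7246³/398600) = 6138.4 s = 102.31 min.
During one orbit Earth rotates (6138.4 / 86166) × 360° = 25.65°.

25.6°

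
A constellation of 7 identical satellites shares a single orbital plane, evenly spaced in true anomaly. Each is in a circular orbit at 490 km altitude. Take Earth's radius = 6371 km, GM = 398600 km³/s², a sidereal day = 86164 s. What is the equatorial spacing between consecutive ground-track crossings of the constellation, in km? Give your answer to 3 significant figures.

Semi-major axis a = 6371 + 490 = 6861 km. Period T = 2π√(a³/μ) = 2π√(6861³/398600) = 5655.8 s = 94.26 min.
Single-satellite node shift = (5655.8/86164) × 360° = 23.63°.
With 7 satellites evenly phased, successive equator crossings are 23.63/7 = 3.376° apart.
That is 3.376 × 111.2 = 375 km at the equator.

375 km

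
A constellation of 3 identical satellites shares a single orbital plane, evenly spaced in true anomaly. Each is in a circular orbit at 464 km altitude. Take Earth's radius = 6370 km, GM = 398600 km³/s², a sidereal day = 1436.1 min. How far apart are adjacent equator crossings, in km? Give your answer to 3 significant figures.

871 km

Semi-major axis a = 6370 + 464 = 6834 km. Period T = 2π√(a³/μ) = 2π√(6834³/398600) = 5622.4 s = 93.71 min.
Single-satellite node shift = (5622.4/86166) × 360° = 23.49°.
With 3 satellites evenly phased, successive equator crossings are 23.49/3 = 7.830° apart.
That is 7.830 × 111.2 = 871 km at the equator.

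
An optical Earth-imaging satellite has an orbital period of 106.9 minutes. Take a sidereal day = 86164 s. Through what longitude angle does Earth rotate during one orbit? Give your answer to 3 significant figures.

26.8°

T = 106.9 min = 6414.0 s.
During one orbit Earth rotates (6414.0 / 86164) × 360° = 26.80°.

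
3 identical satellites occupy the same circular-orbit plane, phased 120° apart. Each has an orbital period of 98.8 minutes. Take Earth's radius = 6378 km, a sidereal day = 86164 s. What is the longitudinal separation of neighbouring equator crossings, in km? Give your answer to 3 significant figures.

919 km

T = 98.8 min = 5928.0 s.
Single-satellite node shift = (5928.0/86164) × 360° = 24.77°.
With 3 satellites evenly phased, successive equator crossings are 24.77/3 = 8.256° apart.
That is 8.256 × 111.3 = 919 km at the equator.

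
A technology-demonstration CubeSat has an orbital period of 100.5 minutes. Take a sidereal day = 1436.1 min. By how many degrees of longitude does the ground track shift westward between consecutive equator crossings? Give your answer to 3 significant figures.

T = 100.5 min = 6030.0 s.
During one orbit Earth rotates (6030.0 / 86166) × 360° = 25.19°.

25.2°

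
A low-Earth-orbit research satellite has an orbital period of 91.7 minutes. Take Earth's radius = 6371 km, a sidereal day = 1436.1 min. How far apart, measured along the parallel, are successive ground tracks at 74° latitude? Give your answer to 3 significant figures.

T = 91.7 min = 5502.0 s.
Node shift per orbit = (5502.0/86166) × 360° = 22.99°.
Equatorial spacing = 22.99 × 111.2 km/° = 2556 km.
At 74° latitude, spacing = 2556 × cos(74°) = 705 km.

705 km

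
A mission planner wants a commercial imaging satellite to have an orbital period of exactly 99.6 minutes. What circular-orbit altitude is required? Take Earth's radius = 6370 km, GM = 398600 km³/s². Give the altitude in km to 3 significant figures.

T = 99.6 min = 5976.0 s.
From T = 2π√(a³/μ): a = (μ T²/4π²)^(1/3) = (398600 × 5976.0² / 4π²)^(1/3) = 7118 km.
Altitude h = a − R = 7118 − 6370 = 748 km.

748 km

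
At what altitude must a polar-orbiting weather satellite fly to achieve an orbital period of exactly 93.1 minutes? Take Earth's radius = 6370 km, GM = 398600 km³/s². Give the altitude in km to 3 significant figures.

T = 93.1 min = 5586.0 s.
From T = 2π√(a³/μ): a = (μ T²/4π²)^(1/3) = (398600 × 5586.0² / 4π²)^(1/3) = 6804 km.
Altitude h = a − R = 6804 − 6370 = 434 km.

434 km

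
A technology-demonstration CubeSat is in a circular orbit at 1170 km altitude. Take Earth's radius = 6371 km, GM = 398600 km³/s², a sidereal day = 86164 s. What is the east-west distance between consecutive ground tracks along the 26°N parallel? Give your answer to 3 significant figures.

2720 km

Semi-major axis a = 6371 + 1170 = 7541 km. Period T = 2π√(a³/μ) = 2π√(7541³/398600) = 6517.1 s = 108.62 min.
Node shift per orbit = (6517.1/86164) × 360° = 27.23°.
Equatorial spacing = 27.23 × 111.2 km/° = 3028 km.
At 26° latitude, spacing = 3028 × cos(26°) = 2721 km.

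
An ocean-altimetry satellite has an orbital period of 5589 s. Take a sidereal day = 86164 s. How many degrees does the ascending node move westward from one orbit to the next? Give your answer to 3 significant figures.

During one orbit Earth rotates (5589.0 / 86164) × 360° = 23.35°.

23.4°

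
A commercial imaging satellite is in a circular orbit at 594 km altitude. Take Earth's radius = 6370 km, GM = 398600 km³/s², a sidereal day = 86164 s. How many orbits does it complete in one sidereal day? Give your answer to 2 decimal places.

14.90

Semi-major axis a = 6370 + 594 = 6964 km. Period T = 2π√(a³/μ) = 2π√(6964³/398600) = 5783.6 s = 96.39 min.
Orbits per sidereal day = 86164 / 5783.6 = 14.898.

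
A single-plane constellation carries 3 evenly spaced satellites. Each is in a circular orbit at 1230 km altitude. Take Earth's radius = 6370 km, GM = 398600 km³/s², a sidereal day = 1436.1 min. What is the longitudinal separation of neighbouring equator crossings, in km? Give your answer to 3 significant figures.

Semi-major axis a = 6370 + 1230 = 7600 km. Period T = 2π√(a³/μ) = 2π√(7600³/398600) = 6593.7 s = 109.90 min.
Single-satellite node shift = (6593.7/86166) × 360° = 27.55°.
With 3 satellites evenly phased, successive equator crossings are 27.55/3 = 9.183° apart.
That is 9.183 × 111.2 = 1021 km at the equator.

1020 km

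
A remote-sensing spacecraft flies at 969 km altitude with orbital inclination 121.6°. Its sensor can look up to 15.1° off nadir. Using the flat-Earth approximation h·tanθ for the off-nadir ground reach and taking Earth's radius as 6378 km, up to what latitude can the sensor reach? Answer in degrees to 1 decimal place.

60.7°

Retrograde orbit: the ground track reaches ±(180° − i) = ±(180 − 121.6) = ±58.4°.
Sensor half-swath on the ground ≈ 969·tan(15.1°) = 261 km = 2.35° of latitude.
Maximum observable latitude ≈ 58.4 + 2.35 = 60.7°.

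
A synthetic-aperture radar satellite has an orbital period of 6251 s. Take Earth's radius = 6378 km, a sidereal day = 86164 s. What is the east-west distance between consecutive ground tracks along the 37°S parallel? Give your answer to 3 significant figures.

2320 km

Node shift per orbit = (6251.0/86164) × 360° = 26.12°.
Equatorial spacing = 26.12 × 111.3 km/° = 2907 km.
At 37° latitude, spacing = 2907 × cos(37°) = 2322 km.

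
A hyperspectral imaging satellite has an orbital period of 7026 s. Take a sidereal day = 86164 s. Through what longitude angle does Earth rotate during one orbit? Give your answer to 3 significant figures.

29.4°

During one orbit Earth rotates (7026.0 / 86164) × 360° = 29.36°.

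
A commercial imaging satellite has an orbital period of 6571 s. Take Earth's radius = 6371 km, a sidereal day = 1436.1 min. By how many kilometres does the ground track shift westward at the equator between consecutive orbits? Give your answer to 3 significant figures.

During one orbit Earth rotates (6571.0 / 86166) × 360° = 27.45°.
At the equator that is 27.45° × (2π·6371/360) km/° = 27.45 × 111.2 = 3053 km.

3050 km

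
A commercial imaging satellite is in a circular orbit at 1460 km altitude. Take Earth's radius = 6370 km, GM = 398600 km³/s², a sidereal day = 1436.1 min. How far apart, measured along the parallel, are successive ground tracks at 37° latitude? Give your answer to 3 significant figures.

2560 km

Semi-major axis a = 6370 + 1460 = 7830 km. Period T = 2π√(a³/μ) = 2π√(7830³/398600) = 6895.3 s = 114.92 min.
Node shift per orbit = (6895.3/86166) × 360° = 28.81°.
Equatorial spacing = 28.81 × 111.2 km/° = 3203 km.
At 37° latitude, spacing = 3203 × cos(37°) = 2558 km.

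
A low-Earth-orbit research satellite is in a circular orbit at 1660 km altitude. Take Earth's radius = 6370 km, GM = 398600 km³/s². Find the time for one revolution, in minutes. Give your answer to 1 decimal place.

Semi-major axis a = 6370 + 1660 = 8030 km. Period T = 2π√(a³/μ) = 2π√(8030³/398600) = 7161.2 s = 119.35 min.

119.4 min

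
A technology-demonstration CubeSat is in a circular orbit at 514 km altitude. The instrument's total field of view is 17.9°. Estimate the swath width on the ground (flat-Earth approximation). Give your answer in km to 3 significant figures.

Half-angle = 17.9°/2 = 8.95°.
Swath width ≈ 2h·tan(θ/2) = 2 × 514 × tan(8.95°) = 161.9 km.

162 km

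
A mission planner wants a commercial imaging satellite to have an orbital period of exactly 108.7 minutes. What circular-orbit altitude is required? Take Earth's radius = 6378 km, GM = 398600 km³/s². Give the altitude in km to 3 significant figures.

T = 108.7 min = 6522.0 s.
From T = 2π√(a³/μ): a = (μ T²/4π²)^(1/3) = (398600 × 6522.0² / 4π²)^(1/3) = 7545 km.
Altitude h = a − R = 7545 − 6378 = 1167 km.

1170 km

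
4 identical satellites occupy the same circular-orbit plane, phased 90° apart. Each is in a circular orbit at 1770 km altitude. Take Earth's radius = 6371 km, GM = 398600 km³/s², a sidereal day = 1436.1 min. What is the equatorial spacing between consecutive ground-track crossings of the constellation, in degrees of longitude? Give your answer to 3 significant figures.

7.64°

Semi-major axis a = 6371 + 1770 = 8141 km. Period T = 2π√(a³/μ) = 2π√(8141³/398600) = 7310.2 s = 121.84 min.
Single-satellite node shift = (7310.2/86166) × 360° = 30.54°.
With 4 satellites evenly phased, successive equator crossings are 30.54/4 = 7.635° apart.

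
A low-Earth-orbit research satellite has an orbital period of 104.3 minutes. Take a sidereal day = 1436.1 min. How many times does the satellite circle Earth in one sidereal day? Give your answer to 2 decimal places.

13.77

T = 104.3 min = 6258.0 s.
Orbits per sidereal day = 86166 / 6258.0 = 13.769.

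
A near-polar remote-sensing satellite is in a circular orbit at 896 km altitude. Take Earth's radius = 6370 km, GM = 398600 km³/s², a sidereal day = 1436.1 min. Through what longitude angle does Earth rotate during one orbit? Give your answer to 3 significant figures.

25.8°

Semi-major axis a = 6370 + 896 = 7266 km. Period T = 2π√(a³/μ) = 2π√(7266³/398600) = 6163.9 s = 102.73 min.
During one orbit Earth rotates (6163.9 / 86166) × 360° = 25.75°.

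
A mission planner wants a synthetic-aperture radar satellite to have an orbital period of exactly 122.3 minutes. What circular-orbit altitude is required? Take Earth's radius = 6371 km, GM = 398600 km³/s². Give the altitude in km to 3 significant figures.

1790 km

T = 122.3 min = 7338.0 s.
From T = 2π√(a³/μ): a = (μ T²/4π²)^(1/3) = (398600 × 7338.0² / 4π²)^(1/3) = 8162 km.
Altitude h = a − R = 8162 − 6371 = 1791 km.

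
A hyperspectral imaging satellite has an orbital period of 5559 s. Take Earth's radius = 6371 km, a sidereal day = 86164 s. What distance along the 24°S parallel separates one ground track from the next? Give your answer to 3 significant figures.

Node shift per orbit = (5559.0/86164) × 360° = 23.23°.
Equatorial spacing = 23.23 × 111.2 km/° = 2583 km.
At 24° latitude, spacing = 2583 × cos(24°) = 2359 km.

2360 km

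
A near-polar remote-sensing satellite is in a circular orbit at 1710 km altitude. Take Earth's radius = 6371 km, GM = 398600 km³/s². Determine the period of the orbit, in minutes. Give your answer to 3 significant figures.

120 min

Semi-major axis a = 6371 + 1710 = 8081 km. Period T = 2π√(a³/μ) = 2π√(8081³/398600) = 7229.5 s = 120.49 min.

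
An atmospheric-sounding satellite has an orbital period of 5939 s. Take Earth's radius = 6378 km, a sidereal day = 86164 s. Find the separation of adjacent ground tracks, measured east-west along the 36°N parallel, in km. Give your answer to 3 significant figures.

Node shift per orbit = (5939.0/86164) × 360° = 24.81°.
Equatorial spacing = 24.81 × 111.3 km/° = 2762 km.
At 36° latitude, spacing = 2762 × cos(36°) = 2235 km.

2230 km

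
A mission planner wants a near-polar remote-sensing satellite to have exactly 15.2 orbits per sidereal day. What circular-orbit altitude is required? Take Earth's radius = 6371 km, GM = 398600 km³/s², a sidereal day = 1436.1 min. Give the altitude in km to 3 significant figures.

Required period T = 86166 / 15.2 = 5668.8 s.
From T = 2π√(a³/μ): a = (μ T²/4π²)^(1/3) = (398600 × 5668.8² / 4π²)^(1/3) = 6872 km.
Altitude h = a − R = 6872 − 6371 = 501 km.

501 km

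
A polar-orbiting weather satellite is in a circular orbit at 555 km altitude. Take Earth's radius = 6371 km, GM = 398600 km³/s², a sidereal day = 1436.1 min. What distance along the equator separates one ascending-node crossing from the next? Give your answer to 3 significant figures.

Semi-major axis a = 6371 + 555 = 6926 km. Period T = 2π√(a³/μ) = 2π√(6926³/398600) = 5736.3 s = 95.61 min.
During one orbit Earth rotates (5736.3 / 86166) × 360° = 23.97°.
At the equator that is 23.97° × (2π·6371/360) km/° = 23.97 × 111.2 = 2665 km.

2660 km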